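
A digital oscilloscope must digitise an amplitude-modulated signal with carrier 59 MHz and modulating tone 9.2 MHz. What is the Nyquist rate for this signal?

136.4 MHz

AM sidebands sit at fc ± fm = 49.8 MHz and 68.2 MHz.
Highest-frequency component: 68.2 MHz.
Nyquist rate = 2 × 68.2 MHz = 136.4 MHz.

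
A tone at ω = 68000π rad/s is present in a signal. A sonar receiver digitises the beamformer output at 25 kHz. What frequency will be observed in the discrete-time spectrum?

9 kHz

ω = 68000π rad/s → f = ω/(2π) = 34000 Hz = 34 kHz.
34 kHz mod fs = 9 kHz.
9 kHz ≤ fs/2 = 12.5 kHz, appears at 9 kHz.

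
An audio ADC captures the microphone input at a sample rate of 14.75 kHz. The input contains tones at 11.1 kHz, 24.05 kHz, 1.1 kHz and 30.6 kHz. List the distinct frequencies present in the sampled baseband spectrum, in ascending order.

1.1 kHz, 3.65 kHz, 5.45 kHz

fs/2 = 7.375 kHz.
11.1 kHz > fs/2 = 7.375 kHz, folds to fs − 11.1 kHz = 3.65 kHz.
24.05 kHz mod fs = 9.3 kHz.
9.3 kHz > fs/2 = 7.375 kHz, folds to fs − 9.3 kHz = 5.45 kHz.
1.1 kHz ≤ fs/2 = 7.375 kHz, passes unchanged.
30.6 kHz mod fs = 1.1 kHz.
1.1 kHz ≤ fs/2 = 7.375 kHz, appears at 1.1 kHz.
Distinct values: {1.1 kHz, 3.65 kHz, 5.45 kHz}.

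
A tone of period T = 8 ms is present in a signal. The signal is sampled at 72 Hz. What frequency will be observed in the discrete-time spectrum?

T = 8 ms → f = 1/T = 125 Hz.
125 Hz mod fs = 53 Hz.
53 Hz > fs/2 = 36 Hz, folds to fs − 53 Hz = 19 Hz.

19 Hz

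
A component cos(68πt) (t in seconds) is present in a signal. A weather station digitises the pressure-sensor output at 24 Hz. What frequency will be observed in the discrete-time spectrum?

10 Hz

ω = 68π rad/s → f = ω/(2π) = 34 Hz.
34 Hz mod fs = 10 Hz.
10 Hz ≤ fs/2 = 12 Hz, appears at 10 Hz.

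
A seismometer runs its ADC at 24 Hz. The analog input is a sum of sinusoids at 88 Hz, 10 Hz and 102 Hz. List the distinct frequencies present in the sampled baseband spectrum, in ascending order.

fs/2 = 12 Hz.
88 Hz mod fs = 16 Hz.
16 Hz > fs/2 = 12 Hz, folds to fs − 16 Hz = 8 Hz.
10 Hz ≤ fs/2 = 12 Hz, passes unchanged.
102 Hz mod fs = 6 Hz.
6 Hz ≤ fs/2 = 12 Hz, appears at 6 Hz.
Distinct values: {6 Hz, 8 Hz, 10 Hz}.

6 Hz, 8 Hz, 10 Hz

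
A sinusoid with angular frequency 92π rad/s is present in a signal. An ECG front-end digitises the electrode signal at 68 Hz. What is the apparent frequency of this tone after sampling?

ω = 92π rad/s → f = ω/(2π) = 46 Hz.
46 Hz > fs/2 = 34 Hz, folds to fs − 46 Hz = 22 Hz.

22 Hz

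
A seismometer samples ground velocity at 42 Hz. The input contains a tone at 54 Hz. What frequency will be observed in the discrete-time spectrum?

12 Hz

54 Hz mod fs = 12 Hz.
12 Hz ≤ fs/2 = 21 Hz, appears at 12 Hz.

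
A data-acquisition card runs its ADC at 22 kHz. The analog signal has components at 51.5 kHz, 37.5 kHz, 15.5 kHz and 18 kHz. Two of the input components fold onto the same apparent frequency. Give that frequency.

6.5 kHz

fs/2 = 11 kHz.
51.5 kHz mod fs = 7.5 kHz.
7.5 kHz ≤ fs/2 = 11 kHz, appears at 7.5 kHz.
37.5 kHz mod fs = 15.5 kHz.
15.5 kHz > fs/2 = 11 kHz, folds to fs − 15.5 kHz = 6.5 kHz.
15.5 kHz > fs/2 = 11 kHz, folds to fs − 15.5 kHz = 6.5 kHz.
18 kHz > fs/2 = 11 kHz, folds to fs − 18 kHz = 4 kHz.
15.5 kHz and 37.5 kHz both map to 6.5 kHz.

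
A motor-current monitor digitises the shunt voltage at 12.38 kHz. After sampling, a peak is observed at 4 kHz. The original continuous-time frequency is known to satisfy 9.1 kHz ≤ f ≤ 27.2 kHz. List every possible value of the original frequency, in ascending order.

16.38 kHz, 20.76 kHz

Frequencies that alias to 4 kHz are k·fs ± 4 kHz for integer k ≥ 0.
k=0: 4 kHz.
k=1: 8.38 kHz, 16.38 kHz.
k=2: 20.76 kHz, 28.76 kHz.
k=3: 33.14 kHz, 41.14 kHz.
Within [9.1 kHz, 27.2 kHz]: 16.38 kHz, 20.76 kHz.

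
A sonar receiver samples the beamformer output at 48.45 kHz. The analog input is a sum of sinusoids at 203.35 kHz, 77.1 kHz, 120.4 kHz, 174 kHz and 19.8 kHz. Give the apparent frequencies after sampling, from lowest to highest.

fs/2 = 24.225 kHz.
203.35 kHz mod fs = 9.55 kHz.
9.55 kHz ≤ fs/2 = 24.225 kHz, appears at 9.55 kHz.
77.1 kHz mod fs = 28.65 kHz.
28.65 kHz > fs/2 = 24.225 kHz, folds to fs − 28.65 kHz = 19.8 kHz.
120.4 kHz mod fs = 23.5 kHz.
23.5 kHz ≤ fs/2 = 24.225 kHz, appears at 23.5 kHz.
174 kHz mod fs = 28.65 kHz.
28.65 kHz > fs/2 = 24.225 kHz, folds to fs − 28.65 kHz = 19.8 kHz.
19.8 kHz ≤ fs/2 = 24.225 kHz, passes unchanged.
Distinct values: {9.55 kHz, 19.8 kHz, 23.5 kHz}.

9.55 kHz, 19.8 kHz, 23.5 kHz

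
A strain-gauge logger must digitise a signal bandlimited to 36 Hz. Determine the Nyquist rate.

Nyquist rate = 2 × 36 Hz = 72 Hz.

72 Hz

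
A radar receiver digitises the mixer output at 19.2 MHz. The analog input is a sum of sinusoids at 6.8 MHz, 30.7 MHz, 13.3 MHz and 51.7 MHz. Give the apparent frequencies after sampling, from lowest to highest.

5.9 MHz, 6.8 MHz, 7.7 MHz

fs/2 = 9.6 MHz.
6.8 MHz ≤ fs/2 = 9.6 MHz, passes unchanged.
30.7 MHz mod fs = 11.5 MHz.
11.5 MHz > fs/2 = 9.6 MHz, folds to fs − 11.5 MHz = 7.7 MHz.
13.3 MHz > fs/2 = 9.6 MHz, folds to fs − 13.3 MHz = 5.9 MHz.
51.7 MHz mod fs = 13.3 MHz.
13.3 MHz > fs/2 = 9.6 MHz, folds to fs − 13.3 MHz = 5.9 MHz.
Distinct values: {5.9 MHz, 6.8 MHz, 7.7 MHz}.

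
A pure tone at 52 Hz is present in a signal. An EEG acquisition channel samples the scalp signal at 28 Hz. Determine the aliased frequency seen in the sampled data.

52 Hz mod fs = 24 Hz.
24 Hz > fs/2 = 14 Hz, folds to fs − 24 Hz = 4 Hz.

4 Hz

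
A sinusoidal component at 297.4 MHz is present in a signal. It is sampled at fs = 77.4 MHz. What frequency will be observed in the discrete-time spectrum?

12.2 MHz

297.4 MHz mod fs = 65.2 MHz.
65.2 MHz > fs/2 = 38.7 MHz, folds to fs − 65.2 MHz = 12.2 MHz.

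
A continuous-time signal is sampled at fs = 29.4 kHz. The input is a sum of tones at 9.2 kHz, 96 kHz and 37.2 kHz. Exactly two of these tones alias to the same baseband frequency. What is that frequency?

fs/2 = 14.7 kHz.
9.2 kHz ≤ fs/2 = 14.7 kHz, passes unchanged.
96 kHz mod fs = 7.8 kHz.
7.8 kHz ≤ fs/2 = 14.7 kHz, appears at 7.8 kHz.
37.2 kHz mod fs = 7.8 kHz.
7.8 kHz ≤ fs/2 = 14.7 kHz, appears at 7.8 kHz.
37.2 kHz and 96 kHz both map to 7.8 kHz.

7.8 kHz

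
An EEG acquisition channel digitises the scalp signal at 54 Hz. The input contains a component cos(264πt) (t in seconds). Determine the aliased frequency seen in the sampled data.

ω = 264π rad/s → f = ω/(2π) = 132 Hz.
132 Hz mod fs = 24 Hz.
24 Hz ≤ fs/2 = 27 Hz, appears at 24 Hz.

24 Hz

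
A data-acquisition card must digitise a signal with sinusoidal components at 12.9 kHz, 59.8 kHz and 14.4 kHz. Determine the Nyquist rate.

119.6 kHz

Highest-frequency component: 59.8 kHz.
Nyquist rate = 2 × 59.8 kHz = 119.6 kHz.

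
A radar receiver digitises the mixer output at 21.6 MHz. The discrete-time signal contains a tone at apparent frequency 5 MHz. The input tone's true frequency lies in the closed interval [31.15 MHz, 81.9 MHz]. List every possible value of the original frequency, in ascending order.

38.2 MHz, 48.2 MHz, 59.8 MHz, 69.8 MHz, 81.4 MHz

Frequencies that alias to 5 MHz are k·fs ± 5 MHz for integer k ≥ 0.
k=0: 5 MHz.
k=1: 16.6 MHz, 26.6 MHz.
k=2: 38.2 MHz, 48.2 MHz.
k=3: 59.8 MHz, 69.8 MHz.
k=4: 81.4 MHz, 91.4 MHz.
k=5: 103 MHz, 113 MHz.
Within [31.15 MHz, 81.9 MHz]: 38.2 MHz, 48.2 MHz, 59.8 MHz, 69.8 MHz, 81.4 MHz.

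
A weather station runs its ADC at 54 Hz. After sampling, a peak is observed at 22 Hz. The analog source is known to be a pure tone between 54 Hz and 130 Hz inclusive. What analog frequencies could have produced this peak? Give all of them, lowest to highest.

Frequencies that alias to 22 Hz are k·fs ± 22 Hz for integer k ≥ 0.
k=0: 22 Hz.
k=1: 32 Hz, 76 Hz.
k=2: 86 Hz, 130 Hz.
k=3: 140 Hz, 184 Hz.
Within [54 Hz, 130 Hz]: 76 Hz, 86 Hz, 130 Hz.

76 Hz, 86 Hz, 130 Hz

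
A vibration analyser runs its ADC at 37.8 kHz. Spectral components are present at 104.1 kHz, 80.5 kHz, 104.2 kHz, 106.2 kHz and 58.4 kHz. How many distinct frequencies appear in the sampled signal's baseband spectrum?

fs/2 = 18.9 kHz.
104.1 kHz mod fs = 28.5 kHz.
28.5 kHz > fs/2 = 18.9 kHz, folds to fs − 28.5 kHz = 9.3 kHz.
80.5 kHz mod fs = 4.9 kHz.
4.9 kHz ≤ fs/2 = 18.9 kHz, appears at 4.9 kHz.
104.2 kHz mod fs = 28.6 kHz.
28.6 kHz > fs/2 = 18.9 kHz, folds to fs − 28.6 kHz = 9.2 kHz.
106.2 kHz mod fs = 30.6 kHz.
30.6 kHz > fs/2 = 18.9 kHz, folds to fs − 30.6 kHz = 7.2 kHz.
58.4 kHz mod fs = 20.6 kHz.
20.6 kHz > fs/2 = 18.9 kHz, folds to fs − 20.6 kHz = 17.2 kHz.
Distinct values: {4.9 kHz, 7.2 kHz, 9.2 kHz, 9.3 kHz, 17.2 kHz} → 5.

5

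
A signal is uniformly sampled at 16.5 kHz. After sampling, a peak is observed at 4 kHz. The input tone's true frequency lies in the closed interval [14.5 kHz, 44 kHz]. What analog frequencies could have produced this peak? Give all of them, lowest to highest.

20.5 kHz, 29 kHz, 37 kHz

Frequencies that alias to 4 kHz are k·fs ± 4 kHz for integer k ≥ 0.
k=0: 4 kHz.
k=1: 12.5 kHz, 20.5 kHz.
k=2: 29 kHz, 37 kHz.
k=3: 45.5 kHz, 53.5 kHz.
Within [14.5 kHz, 44 kHz]: 20.5 kHz, 29 kHz, 37 kHz.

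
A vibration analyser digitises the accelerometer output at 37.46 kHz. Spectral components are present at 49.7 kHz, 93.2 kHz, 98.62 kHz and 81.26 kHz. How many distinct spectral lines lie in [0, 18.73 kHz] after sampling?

4

fs/2 = 18.73 kHz.
49.7 kHz mod fs = 12.24 kHz.
12.24 kHz ≤ fs/2 = 18.73 kHz, appears at 12.24 kHz.
93.2 kHz mod fs = 18.28 kHz.
18.28 kHz ≤ fs/2 = 18.73 kHz, appears at 18.28 kHz.
98.62 kHz mod fs = 23.7 kHz.
23.7 kHz > fs/2 = 18.73 kHz, folds to fs − 23.7 kHz = 13.76 kHz.
81.26 kHz mod fs = 6.34 kHz.
6.34 kHz ≤ fs/2 = 18.73 kHz, appears at 6.34 kHz.
Distinct values: {6.34 kHz, 12.24 kHz, 13.76 kHz, 18.28 kHz} → 4.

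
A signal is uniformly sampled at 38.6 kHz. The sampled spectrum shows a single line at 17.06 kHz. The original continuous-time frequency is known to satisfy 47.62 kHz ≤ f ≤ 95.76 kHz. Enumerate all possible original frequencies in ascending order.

55.66 kHz, 60.14 kHz, 94.26 kHz

Frequencies that alias to 17.06 kHz are k·fs ± 17.06 kHz for integer k ≥ 0.
k=0: 17.06 kHz.
k=1: 21.54 kHz, 55.66 kHz.
k=2: 60.14 kHz, 94.26 kHz.
k=3: 98.74 kHz, 132.86 kHz.
Within [47.62 kHz, 95.76 kHz]: 55.66 kHz, 60.14 kHz, 94.26 kHz.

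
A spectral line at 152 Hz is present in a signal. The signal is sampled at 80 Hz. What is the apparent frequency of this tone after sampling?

152 Hz mod fs = 72 Hz.
72 Hz > fs/2 = 40 Hz, folds to fs − 72 Hz = 8 Hz.

8 Hz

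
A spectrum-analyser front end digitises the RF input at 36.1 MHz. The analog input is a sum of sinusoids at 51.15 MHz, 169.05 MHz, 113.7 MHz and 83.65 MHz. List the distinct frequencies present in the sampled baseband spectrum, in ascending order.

fs/2 = 18.05 MHz.
51.15 MHz mod fs = 15.05 MHz.
15.05 MHz ≤ fs/2 = 18.05 MHz, appears at 15.05 MHz.
169.05 MHz mod fs = 24.65 MHz.
24.65 MHz > fs/2 = 18.05 MHz, folds to fs − 24.65 MHz = 11.45 MHz.
113.7 MHz mod fs = 5.4 MHz.
5.4 MHz ≤ fs/2 = 18.05 MHz, appears at 5.4 MHz.
83.65 MHz mod fs = 11.45 MHz.
11.45 MHz ≤ fs/2 = 18.05 MHz, appears at 11.45 MHz.
Distinct values: {5.4 MHz, 11.45 MHz, 15.05 MHz}.

5.4 MHz, 11.45 MHz, 15.05 MHz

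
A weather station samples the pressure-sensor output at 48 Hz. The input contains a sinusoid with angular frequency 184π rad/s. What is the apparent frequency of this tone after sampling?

ω = 184π rad/s → f = ω/(2π) = 92 Hz.
92 Hz mod fs = 44 Hz.
44 Hz > fs/2 = 24 Hz, folds to fs − 44 Hz = 4 Hz.

4 Hz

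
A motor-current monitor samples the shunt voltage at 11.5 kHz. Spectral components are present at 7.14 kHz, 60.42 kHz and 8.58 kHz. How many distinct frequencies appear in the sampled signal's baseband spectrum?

fs/2 = 5.75 kHz.
7.14 kHz > fs/2 = 5.75 kHz, folds to fs − 7.14 kHz = 4.36 kHz.
60.42 kHz mod fs = 2.92 kHz.
2.92 kHz ≤ fs/2 = 5.75 kHz, appears at 2.92 kHz.
8.58 kHz > fs/2 = 5.75 kHz, folds to fs − 8.58 kHz = 2.92 kHz.
Distinct values: {2.92 kHz, 4.36 kHz} → 2.

2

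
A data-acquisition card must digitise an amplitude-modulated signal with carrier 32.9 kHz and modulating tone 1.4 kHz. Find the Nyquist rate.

AM sidebands sit at fc ± fm = 31.5 kHz and 34.3 kHz.
Highest-frequency component: 34.3 kHz.
Nyquist rate = 2 × 34.3 kHz = 68.6 kHz.

68.6 kHz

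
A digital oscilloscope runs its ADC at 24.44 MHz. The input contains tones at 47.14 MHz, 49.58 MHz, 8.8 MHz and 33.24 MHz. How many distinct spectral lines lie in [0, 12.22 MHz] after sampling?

3

fs/2 = 12.22 MHz.
47.14 MHz mod fs = 22.7 MHz.
22.7 MHz > fs/2 = 12.22 MHz, folds to fs − 22.7 MHz = 1.74 MHz.
49.58 MHz mod fs = 0.7 MHz.
0.7 MHz ≤ fs/2 = 12.22 MHz, appears at 0.7 MHz.
8.8 MHz ≤ fs/2 = 12.22 MHz, passes unchanged.
33.24 MHz mod fs = 8.8 MHz.
8.8 MHz ≤ fs/2 = 12.22 MHz, appears at 8.8 MHz.
Distinct values: {0.7 MHz, 1.74 MHz, 8.8 MHz} → 3.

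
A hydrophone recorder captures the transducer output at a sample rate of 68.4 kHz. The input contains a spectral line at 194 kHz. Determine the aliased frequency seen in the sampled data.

194 kHz mod fs = 57.2 kHz.
57.2 kHz > fs/2 = 34.2 kHz, folds to fs − 57.2 kHz = 11.2 kHz.

11.2 kHz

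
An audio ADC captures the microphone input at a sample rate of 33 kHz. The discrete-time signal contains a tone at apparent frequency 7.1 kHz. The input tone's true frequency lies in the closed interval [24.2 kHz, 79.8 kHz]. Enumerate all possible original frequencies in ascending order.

Frequencies that alias to 7.1 kHz are k·fs ± 7.1 kHz for integer k ≥ 0.
k=0: 7.1 kHz.
k=1: 25.9 kHz, 40.1 kHz.
k=2: 58.9 kHz, 73.1 kHz.
k=3: 91.9 kHz, 106.1 kHz.
Within [24.2 kHz, 79.8 kHz]: 25.9 kHz, 40.1 kHz, 58.9 kHz, 73.1 kHz.

25.9 kHz, 40.1 kHz, 58.9 kHz, 73.1 kHz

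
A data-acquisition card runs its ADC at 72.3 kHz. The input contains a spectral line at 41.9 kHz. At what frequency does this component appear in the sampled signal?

41.9 kHz > fs/2 = 36.15 kHz, folds to fs − 41.9 kHz = 30.4 kHz.

30.4 kHz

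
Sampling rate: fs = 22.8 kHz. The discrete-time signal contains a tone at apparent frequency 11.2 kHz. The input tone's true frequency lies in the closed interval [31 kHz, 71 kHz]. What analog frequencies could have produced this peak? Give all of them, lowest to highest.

34 kHz, 34.4 kHz, 56.8 kHz, 57.2 kHz

Frequencies that alias to 11.2 kHz are k·fs ± 11.2 kHz for integer k ≥ 0.
k=0: 11.2 kHz.
k=1: 11.6 kHz, 34 kHz.
k=2: 34.4 kHz, 56.8 kHz.
k=3: 57.2 kHz, 79.6 kHz.
k=4: 80 kHz, 102.4 kHz.
Within [31 kHz, 71 kHz]: 34 kHz, 34.4 kHz, 56.8 kHz, 57.2 kHz.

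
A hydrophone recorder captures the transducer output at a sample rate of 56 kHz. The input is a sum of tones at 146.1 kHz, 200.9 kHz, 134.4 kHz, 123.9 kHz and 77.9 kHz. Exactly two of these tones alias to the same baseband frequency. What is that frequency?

fs/2 = 28 kHz.
146.1 kHz mod fs = 34.1 kHz.
34.1 kHz > fs/2 = 28 kHz, folds to fs − 34.1 kHz = 21.9 kHz.
200.9 kHz mod fs = 32.9 kHz.
32.9 kHz > fs/2 = 28 kHz, folds to fs − 32.9 kHz = 23.1 kHz.
134.4 kHz mod fs = 22.4 kHz.
22.4 kHz ≤ fs/2 = 28 kHz, appears at 22.4 kHz.
123.9 kHz mod fs = 11.9 kHz.
11.9 kHz ≤ fs/2 = 28 kHz, appears at 11.9 kHz.
77.9 kHz mod fs = 21.9 kHz.
21.9 kHz ≤ fs/2 = 28 kHz, appears at 21.9 kHz.
77.9 kHz and 146.1 kHz both map to 21.9 kHz.

21.9 kHz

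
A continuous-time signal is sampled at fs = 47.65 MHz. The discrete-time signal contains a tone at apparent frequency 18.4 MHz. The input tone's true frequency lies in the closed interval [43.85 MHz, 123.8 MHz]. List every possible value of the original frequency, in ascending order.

66.05 MHz, 76.9 MHz, 113.7 MHz

Frequencies that alias to 18.4 MHz are k·fs ± 18.4 MHz for integer k ≥ 0.
k=0: 18.4 MHz.
k=1: 29.25 MHz, 66.05 MHz.
k=2: 76.9 MHz, 113.7 MHz.
k=3: 124.55 MHz, 161.35 MHz.
Within [43.85 MHz, 123.8 MHz]: 66.05 MHz, 76.9 MHz, 113.7 MHz.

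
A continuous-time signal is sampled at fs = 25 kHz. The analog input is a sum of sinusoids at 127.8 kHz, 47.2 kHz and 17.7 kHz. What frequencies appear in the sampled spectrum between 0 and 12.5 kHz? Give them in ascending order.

2.8 kHz, 7.3 kHz

fs/2 = 12.5 kHz.
127.8 kHz mod fs = 2.8 kHz.
2.8 kHz ≤ fs/2 = 12.5 kHz, appears at 2.8 kHz.
47.2 kHz mod fs = 22.2 kHz.
22.2 kHz > fs/2 = 12.5 kHz, folds to fs − 22.2 kHz = 2.8 kHz.
17.7 kHz > fs/2 = 12.5 kHz, folds to fs − 17.7 kHz = 7.3 kHz.
Distinct values: {2.8 kHz, 7.3 kHz}.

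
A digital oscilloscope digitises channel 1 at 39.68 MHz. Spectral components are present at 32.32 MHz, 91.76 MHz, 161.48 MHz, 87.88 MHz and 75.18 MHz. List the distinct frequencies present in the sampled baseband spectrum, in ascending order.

2.76 MHz, 4.18 MHz, 7.36 MHz, 8.52 MHz, 12.4 MHz

fs/2 = 19.84 MHz.
32.32 MHz > fs/2 = 19.84 MHz, folds to fs − 32.32 MHz = 7.36 MHz.
91.76 MHz mod fs = 12.4 MHz.
12.4 MHz ≤ fs/2 = 19.84 MHz, appears at 12.4 MHz.
161.48 MHz mod fs = 2.76 MHz.
2.76 MHz ≤ fs/2 = 19.84 MHz, appears at 2.76 MHz.
87.88 MHz mod fs = 8.52 MHz.
8.52 MHz ≤ fs/2 = 19.84 MHz, appears at 8.52 MHz.
75.18 MHz mod fs = 35.5 MHz.
35.5 MHz > fs/2 = 19.84 MHz, folds to fs − 35.5 MHz = 4.18 MHz.
Distinct values: {2.76 MHz, 4.18 MHz, 7.36 MHz, 8.52 MHz, 12.4 MHz}.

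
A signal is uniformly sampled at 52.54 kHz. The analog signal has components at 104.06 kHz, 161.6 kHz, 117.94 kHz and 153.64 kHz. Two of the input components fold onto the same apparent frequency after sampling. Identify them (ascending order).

fs/2 = 26.27 kHz.
104.06 kHz mod fs = 51.52 kHz.
51.52 kHz > fs/2 = 26.27 kHz, folds to fs − 51.52 kHz = 1.02 kHz.
161.6 kHz mod fs = 3.98 kHz.
3.98 kHz ≤ fs/2 = 26.27 kHz, appears at 3.98 kHz.
117.94 kHz mod fs = 12.86 kHz.
12.86 kHz ≤ fs/2 = 26.27 kHz, appears at 12.86 kHz.
153.64 kHz mod fs = 48.56 kHz.
48.56 kHz > fs/2 = 26.27 kHz, folds to fs − 48.56 kHz = 3.98 kHz.
153.64 kHz and 161.6 kHz both map to 3.98 kHz.

153.64 kHz, 161.6 kHz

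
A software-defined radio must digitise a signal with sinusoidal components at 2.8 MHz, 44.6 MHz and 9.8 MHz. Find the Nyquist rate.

89.2 MHz

Highest-frequency component: 44.6 MHz.
Nyquist rate = 2 × 44.6 MHz = 89.2 MHz.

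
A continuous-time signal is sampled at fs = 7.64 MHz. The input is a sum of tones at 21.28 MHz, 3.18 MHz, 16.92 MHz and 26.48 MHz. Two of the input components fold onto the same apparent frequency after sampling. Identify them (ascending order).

16.92 MHz, 21.28 MHz

fs/2 = 3.82 MHz.
21.28 MHz mod fs = 6 MHz.
6 MHz > fs/2 = 3.82 MHz, folds to fs − 6 MHz = 1.64 MHz.
3.18 MHz ≤ fs/2 = 3.82 MHz, passes unchanged.
16.92 MHz mod fs = 1.64 MHz.
1.64 MHz ≤ fs/2 = 3.82 MHz, appears at 1.64 MHz.
26.48 MHz mod fs = 3.56 MHz.
3.56 MHz ≤ fs/2 = 3.82 MHz, appears at 3.56 MHz.
16.92 MHz and 21.28 MHz both map to 1.64 MHz.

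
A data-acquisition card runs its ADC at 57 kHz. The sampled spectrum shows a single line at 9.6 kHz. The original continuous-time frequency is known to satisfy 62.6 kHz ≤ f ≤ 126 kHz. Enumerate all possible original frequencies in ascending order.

66.6 kHz, 104.4 kHz, 123.6 kHz

Frequencies that alias to 9.6 kHz are k·fs ± 9.6 kHz for integer k ≥ 0.
k=0: 9.6 kHz.
k=1: 47.4 kHz, 66.6 kHz.
k=2: 104.4 kHz, 123.6 kHz.
k=3: 161.4 kHz, 180.6 kHz.
Within [62.6 kHz, 126 kHz]: 66.6 kHz, 104.4 kHz, 123.6 kHz.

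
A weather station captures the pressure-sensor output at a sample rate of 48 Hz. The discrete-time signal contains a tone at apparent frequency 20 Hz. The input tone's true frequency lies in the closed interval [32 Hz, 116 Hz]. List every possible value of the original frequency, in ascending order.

68 Hz, 76 Hz, 116 Hz

Frequencies that alias to 20 Hz are k·fs ± 20 Hz for integer k ≥ 0.
k=0: 20 Hz.
k=1: 28 Hz, 68 Hz.
k=2: 76 Hz, 116 Hz.
k=3: 124 Hz, 164 Hz.
Within [32 Hz, 116 Hz]: 68 Hz, 76 Hz, 116 Hz.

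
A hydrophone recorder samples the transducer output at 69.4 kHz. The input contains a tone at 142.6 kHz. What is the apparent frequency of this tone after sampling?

142.6 kHz mod fs = 3.8 kHz.
3.8 kHz ≤ fs/2 = 34.7 kHz, appears at 3.8 kHz.

3.8 kHz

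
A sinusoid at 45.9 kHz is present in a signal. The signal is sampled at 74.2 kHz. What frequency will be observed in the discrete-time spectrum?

28.3 kHz

45.9 kHz > fs/2 = 37.1 kHz, folds to fs − 45.9 kHz = 28.3 kHz.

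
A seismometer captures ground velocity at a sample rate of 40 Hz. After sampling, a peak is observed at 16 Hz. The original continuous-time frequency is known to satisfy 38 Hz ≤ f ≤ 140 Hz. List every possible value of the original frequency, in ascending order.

56 Hz, 64 Hz, 96 Hz, 104 Hz, 136 Hz

Frequencies that alias to 16 Hz are k·fs ± 16 Hz for integer k ≥ 0.
k=0: 16 Hz.
k=1: 24 Hz, 56 Hz.
k=2: 64 Hz, 96 Hz.
k=3: 104 Hz, 136 Hz.
k=4: 144 Hz, 176 Hz.
Within [38 Hz, 140 Hz]: 56 Hz, 64 Hz, 96 Hz, 104 Hz, 136 Hz.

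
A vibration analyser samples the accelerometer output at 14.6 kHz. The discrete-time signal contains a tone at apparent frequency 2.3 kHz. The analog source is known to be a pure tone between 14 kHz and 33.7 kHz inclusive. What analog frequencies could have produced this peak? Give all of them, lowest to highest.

Frequencies that alias to 2.3 kHz are k·fs ± 2.3 kHz for integer k ≥ 0.
k=0: 2.3 kHz.
k=1: 12.3 kHz, 16.9 kHz.
k=2: 26.9 kHz, 31.5 kHz.
k=3: 41.5 kHz, 46.1 kHz.
Within [14 kHz, 33.7 kHz]: 16.9 kHz, 26.9 kHz, 31.5 kHz.

16.9 kHz, 26.9 kHz, 31.5 kHz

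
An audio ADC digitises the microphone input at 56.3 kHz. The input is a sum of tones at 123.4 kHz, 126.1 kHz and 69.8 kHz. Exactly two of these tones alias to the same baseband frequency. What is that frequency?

13.5 kHz

fs/2 = 28.15 kHz.
123.4 kHz mod fs = 10.8 kHz.
10.8 kHz ≤ fs/2 = 28.15 kHz, appears at 10.8 kHz.
126.1 kHz mod fs = 13.5 kHz.
13.5 kHz ≤ fs/2 = 28.15 kHz, appears at 13.5 kHz.
69.8 kHz mod fs = 13.5 kHz.
13.5 kHz ≤ fs/2 = 28.15 kHz, appears at 13.5 kHz.
69.8 kHz and 126.1 kHz both map to 13.5 kHz.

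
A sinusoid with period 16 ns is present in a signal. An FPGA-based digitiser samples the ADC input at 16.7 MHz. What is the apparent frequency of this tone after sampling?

T = 16 ns → f = 1/T = 62.5 MHz.
62.5 MHz mod fs = 12.4 MHz.
12.4 MHz > fs/2 = 8.35 MHz, folds to fs − 12.4 MHz = 4.3 MHz.

4.3 MHz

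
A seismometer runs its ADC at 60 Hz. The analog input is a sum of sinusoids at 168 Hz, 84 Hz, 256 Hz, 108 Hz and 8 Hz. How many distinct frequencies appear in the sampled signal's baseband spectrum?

fs/2 = 30 Hz.
168 Hz mod fs = 48 Hz.
48 Hz > fs/2 = 30 Hz, folds to fs − 48 Hz = 12 Hz.
84 Hz mod fs = 24 Hz.
24 Hz ≤ fs/2 = 30 Hz, appears at 24 Hz.
256 Hz mod fs = 16 Hz.
16 Hz ≤ fs/2 = 30 Hz, appears at 16 Hz.
108 Hz mod fs = 48 Hz.
48 Hz > fs/2 = 30 Hz, folds to fs − 48 Hz = 12 Hz.
8 Hz ≤ fs/2 = 30 Hz, passes unchanged.
Distinct values: {8 Hz, 12 Hz, 16 Hz, 24 Hz} → 4.

4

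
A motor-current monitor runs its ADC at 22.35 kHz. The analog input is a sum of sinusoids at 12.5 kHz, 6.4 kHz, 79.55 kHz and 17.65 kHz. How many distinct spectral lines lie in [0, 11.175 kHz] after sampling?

fs/2 = 11.175 kHz.
12.5 kHz > fs/2 = 11.175 kHz, folds to fs − 12.5 kHz = 9.85 kHz.
6.4 kHz ≤ fs/2 = 11.175 kHz, passes unchanged.
79.55 kHz mod fs = 12.5 kHz.
12.5 kHz > fs/2 = 11.175 kHz, folds to fs − 12.5 kHz = 9.85 kHz.
17.65 kHz > fs/2 = 11.175 kHz, folds to fs − 17.65 kHz = 4.7 kHz.
Distinct values: {4.7 kHz, 6.4 kHz, 9.85 kHz} → 3.

3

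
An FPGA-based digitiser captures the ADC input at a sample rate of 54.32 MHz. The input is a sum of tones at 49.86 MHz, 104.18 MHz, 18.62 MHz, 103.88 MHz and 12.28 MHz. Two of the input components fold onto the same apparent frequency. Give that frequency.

fs/2 = 27.16 MHz.
49.86 MHz > fs/2 = 27.16 MHz, folds to fs − 49.86 MHz = 4.46 MHz.
104.18 MHz mod fs = 49.86 MHz.
49.86 MHz > fs/2 = 27.16 MHz, folds to fs − 49.86 MHz = 4.46 MHz.
18.62 MHz ≤ fs/2 = 27.16 MHz, passes unchanged.
103.88 MHz mod fs = 49.56 MHz.
49.56 MHz > fs/2 = 27.16 MHz, folds to fs − 49.56 MHz = 4.76 MHz.
12.28 MHz ≤ fs/2 = 27.16 MHz, passes unchanged.
49.86 MHz and 104.18 MHz both map to 4.46 MHz.

4.46 MHz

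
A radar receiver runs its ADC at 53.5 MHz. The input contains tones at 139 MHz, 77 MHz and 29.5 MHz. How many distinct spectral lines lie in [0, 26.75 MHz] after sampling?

3

fs/2 = 26.75 MHz.
139 MHz mod fs = 32 MHz.
32 MHz > fs/2 = 26.75 MHz, folds to fs − 32 MHz = 21.5 MHz.
77 MHz mod fs = 23.5 MHz.
23.5 MHz ≤ fs/2 = 26.75 MHz, appears at 23.5 MHz.
29.5 MHz > fs/2 = 26.75 MHz, folds to fs − 29.5 MHz = 24 MHz.
Distinct values: {21.5 MHz, 23.5 MHz, 24 MHz} → 3.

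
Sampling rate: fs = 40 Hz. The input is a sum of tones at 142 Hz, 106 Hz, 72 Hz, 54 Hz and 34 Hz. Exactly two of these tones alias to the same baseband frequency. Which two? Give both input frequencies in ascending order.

fs/2 = 20 Hz.
142 Hz mod fs = 22 Hz.
22 Hz > fs/2 = 20 Hz, folds to fs − 22 Hz = 18 Hz.
106 Hz mod fs = 26 Hz.
26 Hz > fs/2 = 20 Hz, folds to fs − 26 Hz = 14 Hz.
72 Hz mod fs = 32 Hz.
32 Hz > fs/2 = 20 Hz, folds to fs − 32 Hz = 8 Hz.
54 Hz mod fs = 14 Hz.
14 Hz ≤ fs/2 = 20 Hz, appears at 14 Hz.
34 Hz > fs/2 = 20 Hz, folds to fs − 34 Hz = 6 Hz.
54 Hz and 106 Hz both map to 14 Hz.

54 Hz, 106 Hz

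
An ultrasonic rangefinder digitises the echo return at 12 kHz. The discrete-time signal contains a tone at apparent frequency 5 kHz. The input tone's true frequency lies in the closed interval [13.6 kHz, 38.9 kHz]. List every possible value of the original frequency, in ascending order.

Frequencies that alias to 5 kHz are k·fs ± 5 kHz for integer k ≥ 0.
k=0: 5 kHz.
k=1: 7 kHz, 17 kHz.
k=2: 19 kHz, 29 kHz.
k=3: 31 kHz, 41 kHz.
k=4: 43 kHz, 53 kHz.
Within [13.6 kHz, 38.9 kHz]: 17 kHz, 19 kHz, 29 kHz, 31 kHz.

17 kHz, 19 kHz, 29 kHz, 31 kHz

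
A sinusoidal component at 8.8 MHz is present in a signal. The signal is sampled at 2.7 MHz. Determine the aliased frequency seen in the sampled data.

8.8 MHz mod fs = 0.7 MHz.
0.7 MHz ≤ fs/2 = 1.35 MHz, appears at 0.7 MHz.

0.7 MHz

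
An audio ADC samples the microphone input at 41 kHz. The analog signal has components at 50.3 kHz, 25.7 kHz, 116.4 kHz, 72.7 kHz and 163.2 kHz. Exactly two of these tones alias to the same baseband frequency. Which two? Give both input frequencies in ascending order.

50.3 kHz, 72.7 kHz

fs/2 = 20.5 kHz.
50.3 kHz mod fs = 9.3 kHz.
9.3 kHz ≤ fs/2 = 20.5 kHz, appears at 9.3 kHz.
25.7 kHz > fs/2 = 20.5 kHz, folds to fs − 25.7 kHz = 15.3 kHz.
116.4 kHz mod fs = 34.4 kHz.
34.4 kHz > fs/2 = 20.5 kHz, folds to fs − 34.4 kHz = 6.6 kHz.
72.7 kHz mod fs = 31.7 kHz.
31.7 kHz > fs/2 = 20.5 kHz, folds to fs − 31.7 kHz = 9.3 kHz.
163.2 kHz mod fs = 40.2 kHz.
40.2 kHz > fs/2 = 20.5 kHz, folds to fs − 40.2 kHz = 0.8 kHz.
50.3 kHz and 72.7 kHz both map to 9.3 kHz.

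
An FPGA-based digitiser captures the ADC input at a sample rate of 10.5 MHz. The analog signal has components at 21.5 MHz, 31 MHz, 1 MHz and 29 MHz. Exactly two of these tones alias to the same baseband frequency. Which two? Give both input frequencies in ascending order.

21.5 MHz, 31 MHz

fs/2 = 5.25 MHz.
21.5 MHz mod fs = 0.5 MHz.
0.5 MHz ≤ fs/2 = 5.25 MHz, appears at 0.5 MHz.
31 MHz mod fs = 10 MHz.
10 MHz > fs/2 = 5.25 MHz, folds to fs − 10 MHz = 0.5 MHz.
1 MHz ≤ fs/2 = 5.25 MHz, passes unchanged.
29 MHz mod fs = 8 MHz.
8 MHz > fs/2 = 5.25 MHz, folds to fs − 8 MHz = 2.5 MHz.
21.5 MHz and 31 MHz both map to 0.5 MHz.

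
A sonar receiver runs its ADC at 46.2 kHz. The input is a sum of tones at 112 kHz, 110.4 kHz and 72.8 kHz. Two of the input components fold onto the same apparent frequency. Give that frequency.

fs/2 = 23.1 kHz.
112 kHz mod fs = 19.6 kHz.
19.6 kHz ≤ fs/2 = 23.1 kHz, appears at 19.6 kHz.
110.4 kHz mod fs = 18 kHz.
18 kHz ≤ fs/2 = 23.1 kHz, appears at 18 kHz.
72.8 kHz mod fs = 26.6 kHz.
26.6 kHz > fs/2 = 23.1 kHz, folds to fs − 26.6 kHz = 19.6 kHz.
72.8 kHz and 112 kHz both map to 19.6 kHz.

19.6 kHz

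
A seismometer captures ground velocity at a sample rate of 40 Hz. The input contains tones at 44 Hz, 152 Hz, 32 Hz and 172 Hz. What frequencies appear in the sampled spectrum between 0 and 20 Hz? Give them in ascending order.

fs/2 = 20 Hz.
44 Hz mod fs = 4 Hz.
4 Hz ≤ fs/2 = 20 Hz, appears at 4 Hz.
152 Hz mod fs = 32 Hz.
32 Hz > fs/2 = 20 Hz, folds to fs − 32 Hz = 8 Hz.
32 Hz > fs/2 = 20 Hz, folds to fs − 32 Hz = 8 Hz.
172 Hz mod fs = 12 Hz.
12 Hz ≤ fs/2 = 20 Hz, appears at 12 Hz.
Distinct values: {4 Hz, 8 Hz, 12 Hz}.

4 Hz, 8 Hz, 12 Hz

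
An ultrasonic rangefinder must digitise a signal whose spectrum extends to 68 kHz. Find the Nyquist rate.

136 kHz

Nyquist rate = 2 × 68 kHz = 136 kHz.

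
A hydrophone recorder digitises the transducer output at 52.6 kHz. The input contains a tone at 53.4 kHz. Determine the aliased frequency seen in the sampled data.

0.8 kHz

53.4 kHz mod fs = 0.8 kHz.
0.8 kHz ≤ fs/2 = 26.3 kHz, appears at 0.8 kHz.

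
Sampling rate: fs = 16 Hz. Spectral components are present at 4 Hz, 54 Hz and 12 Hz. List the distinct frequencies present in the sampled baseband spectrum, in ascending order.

fs/2 = 8 Hz.
4 Hz ≤ fs/2 = 8 Hz, passes unchanged.
54 Hz mod fs = 6 Hz.
6 Hz ≤ fs/2 = 8 Hz, appears at 6 Hz.
12 Hz > fs/2 = 8 Hz, folds to fs − 12 Hz = 4 Hz.
Distinct values: {4 Hz, 6 Hz}.

4 Hz, 6 Hz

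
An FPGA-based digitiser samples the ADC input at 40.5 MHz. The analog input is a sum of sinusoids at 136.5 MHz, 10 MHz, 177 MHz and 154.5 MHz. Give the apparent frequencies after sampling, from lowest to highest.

fs/2 = 20.25 MHz.
136.5 MHz mod fs = 15 MHz.
15 MHz ≤ fs/2 = 20.25 MHz, appears at 15 MHz.
10 MHz ≤ fs/2 = 20.25 MHz, passes unchanged.
177 MHz mod fs = 15 MHz.
15 MHz ≤ fs/2 = 20.25 MHz, appears at 15 MHz.
154.5 MHz mod fs = 33 MHz.
33 MHz > fs/2 = 20.25 MHz, folds to fs − 33 MHz = 7.5 MHz.
Distinct values: {7.5 MHz, 10 MHz, 15 MHz}.

7.5 MHz, 10 MHz, 15 MHz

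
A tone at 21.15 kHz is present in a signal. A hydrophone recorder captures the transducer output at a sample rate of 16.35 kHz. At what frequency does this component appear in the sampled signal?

21.15 kHz mod fs = 4.8 kHz.
4.8 kHz ≤ fs/2 = 8.175 kHz, appears at 4.8 kHz.

4.8 kHz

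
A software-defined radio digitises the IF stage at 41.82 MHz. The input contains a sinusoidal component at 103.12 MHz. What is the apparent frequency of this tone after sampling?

103.12 MHz mod fs = 19.48 MHz.
19.48 MHz ≤ fs/2 = 20.91 MHz, appears at 19.48 MHz.

19.48 MHz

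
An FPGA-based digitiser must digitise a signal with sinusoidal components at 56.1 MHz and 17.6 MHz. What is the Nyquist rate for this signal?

Highest-frequency component: 56.1 MHz.
Nyquist rate = 2 × 56.1 MHz = 112.2 MHz.

112.2 MHz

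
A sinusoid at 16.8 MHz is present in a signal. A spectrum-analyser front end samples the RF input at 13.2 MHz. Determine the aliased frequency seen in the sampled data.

3.6 MHz

16.8 MHz mod fs = 3.6 MHz.
3.6 MHz ≤ fs/2 = 6.6 MHz, appears at 3.6 MHz.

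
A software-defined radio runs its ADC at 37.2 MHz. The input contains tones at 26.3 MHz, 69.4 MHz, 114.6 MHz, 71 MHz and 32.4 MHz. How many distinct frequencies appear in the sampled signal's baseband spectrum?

5

fs/2 = 18.6 MHz.
26.3 MHz > fs/2 = 18.6 MHz, folds to fs − 26.3 MHz = 10.9 MHz.
69.4 MHz mod fs = 32.2 MHz.
32.2 MHz > fs/2 = 18.6 MHz, folds to fs − 32.2 MHz = 5 MHz.
114.6 MHz mod fs = 3 MHz.
3 MHz ≤ fs/2 = 18.6 MHz, appears at 3 MHz.
71 MHz mod fs = 33.8 MHz.
33.8 MHz > fs/2 = 18.6 MHz, folds to fs − 33.8 MHz = 3.4 MHz.
32.4 MHz > fs/2 = 18.6 MHz, folds to fs − 32.4 MHz = 4.8 MHz.
Distinct values: {3 MHz, 3.4 MHz, 4.8 MHz, 5 MHz, 10.9 MHz} → 5.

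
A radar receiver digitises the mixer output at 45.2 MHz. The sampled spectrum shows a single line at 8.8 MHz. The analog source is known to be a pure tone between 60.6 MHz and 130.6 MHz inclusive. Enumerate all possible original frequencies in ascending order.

Frequencies that alias to 8.8 MHz are k·fs ± 8.8 MHz for integer k ≥ 0.
k=0: 8.8 MHz.
k=1: 36.4 MHz, 54 MHz.
k=2: 81.6 MHz, 99.2 MHz.
k=3: 126.8 MHz, 144.4 MHz.
k=4: 172 MHz, 189.6 MHz.
Within [60.6 MHz, 130.6 MHz]: 81.6 MHz, 99.2 MHz, 126.8 MHz.

81.6 MHz, 99.2 MHz, 126.8 MHz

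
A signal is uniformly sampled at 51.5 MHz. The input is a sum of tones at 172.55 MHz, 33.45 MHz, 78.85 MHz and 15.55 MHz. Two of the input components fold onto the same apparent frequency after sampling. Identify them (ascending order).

fs/2 = 25.75 MHz.
172.55 MHz mod fs = 18.05 MHz.
18.05 MHz ≤ fs/2 = 25.75 MHz, appears at 18.05 MHz.
33.45 MHz > fs/2 = 25.75 MHz, folds to fs − 33.45 MHz = 18.05 MHz.
78.85 MHz mod fs = 27.35 MHz.
27.35 MHz > fs/2 = 25.75 MHz, folds to fs − 27.35 MHz = 24.15 MHz.
15.55 MHz ≤ fs/2 = 25.75 MHz, passes unchanged.
33.45 MHz and 172.55 MHz both map to 18.05 MHz.

33.45 MHz, 172.55 MHz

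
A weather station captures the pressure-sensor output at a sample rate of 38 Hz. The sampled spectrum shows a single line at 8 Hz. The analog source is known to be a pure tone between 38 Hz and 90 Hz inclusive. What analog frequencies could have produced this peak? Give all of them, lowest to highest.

46 Hz, 68 Hz, 84 Hz

Frequencies that alias to 8 Hz are k·fs ± 8 Hz for integer k ≥ 0.
k=0: 8 Hz.
k=1: 30 Hz, 46 Hz.
k=2: 68 Hz, 84 Hz.
k=3: 106 Hz, 122 Hz.
Within [38 Hz, 90 Hz]: 46 Hz, 68 Hz, 84 Hz.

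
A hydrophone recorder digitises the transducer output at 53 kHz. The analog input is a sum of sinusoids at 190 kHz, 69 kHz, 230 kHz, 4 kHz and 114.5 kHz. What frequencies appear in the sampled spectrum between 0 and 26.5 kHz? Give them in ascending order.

4 kHz, 8.5 kHz, 16 kHz, 18 kHz, 22 kHz

fs/2 = 26.5 kHz.
190 kHz mod fs = 31 kHz.
31 kHz > fs/2 = 26.5 kHz, folds to fs − 31 kHz = 22 kHz.
69 kHz mod fs = 16 kHz.
16 kHz ≤ fs/2 = 26.5 kHz, appears at 16 kHz.
230 kHz mod fs = 18 kHz.
18 kHz ≤ fs/2 = 26.5 kHz, appears at 18 kHz.
4 kHz ≤ fs/2 = 26.5 kHz, passes unchanged.
114.5 kHz mod fs = 8.5 kHz.
8.5 kHz ≤ fs/2 = 26.5 kHz, appears at 8.5 kHz.
Distinct values: {4 kHz, 8.5 kHz, 16 kHz, 18 kHz, 22 kHz}.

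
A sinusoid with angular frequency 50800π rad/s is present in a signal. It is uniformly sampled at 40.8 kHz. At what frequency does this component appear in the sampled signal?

ω = 50800π rad/s → f = ω/(2π) = 25400 Hz = 25.4 kHz.
25.4 kHz > fs/2 = 20.4 kHz, folds to fs − 25.4 kHz = 15.4 kHz.

15.4 kHz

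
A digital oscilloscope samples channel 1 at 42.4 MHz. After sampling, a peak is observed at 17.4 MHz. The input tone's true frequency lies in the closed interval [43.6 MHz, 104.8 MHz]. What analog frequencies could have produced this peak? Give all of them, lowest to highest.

59.8 MHz, 67.4 MHz, 102.2 MHz

Frequencies that alias to 17.4 MHz are k·fs ± 17.4 MHz for integer k ≥ 0.
k=0: 17.4 MHz.
k=1: 25 MHz, 59.8 MHz.
k=2: 67.4 MHz, 102.2 MHz.
k=3: 109.8 MHz, 144.6 MHz.
Within [43.6 MHz, 104.8 MHz]: 59.8 MHz, 67.4 MHz, 102.2 MHz.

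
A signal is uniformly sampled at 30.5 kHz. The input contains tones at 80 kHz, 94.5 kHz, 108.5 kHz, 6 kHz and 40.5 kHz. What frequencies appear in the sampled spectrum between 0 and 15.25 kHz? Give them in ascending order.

fs/2 = 15.25 kHz.
80 kHz mod fs = 19 kHz.
19 kHz > fs/2 = 15.25 kHz, folds to fs − 19 kHz = 11.5 kHz.
94.5 kHz mod fs = 3 kHz.
3 kHz ≤ fs/2 = 15.25 kHz, appears at 3 kHz.
108.5 kHz mod fs = 17 kHz.
17 kHz > fs/2 = 15.25 kHz, folds to fs − 17 kHz = 13.5 kHz.
6 kHz ≤ fs/2 = 15.25 kHz, passes unchanged.
40.5 kHz mod fs = 10 kHz.
10 kHz ≤ fs/2 = 15.25 kHz, appears at 10 kHz.
Distinct values: {3 kHz, 6 kHz, 10 kHz, 11.5 kHz, 13.5 kHz}.

3 kHz, 6 kHz, 10 kHz, 11.5 kHz, 13.5 kHz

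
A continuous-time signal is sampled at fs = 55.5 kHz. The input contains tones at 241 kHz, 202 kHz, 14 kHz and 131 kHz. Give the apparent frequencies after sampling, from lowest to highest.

14 kHz, 19 kHz, 20 kHz

fs/2 = 27.75 kHz.
241 kHz mod fs = 19 kHz.
19 kHz ≤ fs/2 = 27.75 kHz, appears at 19 kHz.
202 kHz mod fs = 35.5 kHz.
35.5 kHz > fs/2 = 27.75 kHz, folds to fs − 35.5 kHz = 20 kHz.
14 kHz ≤ fs/2 = 27.75 kHz, passes unchanged.
131 kHz mod fs = 20 kHz.
20 kHz ≤ fs/2 = 27.75 kHz, appears at 20 kHz.
Distinct values: {14 kHz, 19 kHz, 20 kHz}.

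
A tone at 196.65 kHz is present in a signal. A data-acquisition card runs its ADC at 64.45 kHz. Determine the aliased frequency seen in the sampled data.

196.65 kHz mod fs = 3.3 kHz.
3.3 kHz ≤ fs/2 = 32.225 kHz, appears at 3.3 kHz.

3.3 kHz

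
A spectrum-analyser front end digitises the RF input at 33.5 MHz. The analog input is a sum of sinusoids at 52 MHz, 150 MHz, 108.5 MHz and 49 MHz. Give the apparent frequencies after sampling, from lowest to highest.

fs/2 = 16.75 MHz.
52 MHz mod fs = 18.5 MHz.
18.5 MHz > fs/2 = 16.75 MHz, folds to fs − 18.5 MHz = 15 MHz.
150 MHz mod fs = 16 MHz.
16 MHz ≤ fs/2 = 16.75 MHz, appears at 16 MHz.
108.5 MHz mod fs = 8 MHz.
8 MHz ≤ fs/2 = 16.75 MHz, appears at 8 MHz.
49 MHz mod fs = 15.5 MHz.
15.5 MHz ≤ fs/2 = 16.75 MHz, appears at 15.5 MHz.
Distinct values: {8 MHz, 15 MHz, 15.5 MHz, 16 MHz}.

8 MHz, 15 MHz, 15.5 MHz, 16 MHz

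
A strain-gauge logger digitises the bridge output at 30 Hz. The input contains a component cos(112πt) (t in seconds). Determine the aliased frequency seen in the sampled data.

ω = 112π rad/s → f = ω/(2π) = 56 Hz.
56 Hz mod fs = 26 Hz.
26 Hz > fs/2 = 15 Hz, folds to fs − 26 Hz = 4 Hz.

4 Hz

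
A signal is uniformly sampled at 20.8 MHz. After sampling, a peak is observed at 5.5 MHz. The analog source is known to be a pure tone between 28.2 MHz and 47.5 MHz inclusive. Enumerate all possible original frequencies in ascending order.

36.1 MHz, 47.1 MHz

Frequencies that alias to 5.5 MHz are k·fs ± 5.5 MHz for integer k ≥ 0.
k=0: 5.5 MHz.
k=1: 15.3 MHz, 26.3 MHz.
k=2: 36.1 MHz, 47.1 MHz.
k=3: 56.9 MHz, 67.9 MHz.
Within [28.2 MHz, 47.5 MHz]: 36.1 MHz, 47.1 MHz.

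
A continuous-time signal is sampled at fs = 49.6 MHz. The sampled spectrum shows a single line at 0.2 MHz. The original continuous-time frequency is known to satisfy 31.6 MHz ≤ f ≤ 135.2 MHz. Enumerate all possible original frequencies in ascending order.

Frequencies that alias to 0.2 MHz are k·fs ± 0.2 MHz for integer k ≥ 0.
k=0: 0.2 MHz.
k=1: 49.4 MHz, 49.8 MHz.
k=2: 99 MHz, 99.4 MHz.
k=3: 148.6 MHz, 149 MHz.
Within [31.6 MHz, 135.2 MHz]: 49.4 MHz, 49.8 MHz, 99 MHz, 99.4 MHz.

49.4 MHz, 49.8 MHz, 99 MHz, 99.4 MHz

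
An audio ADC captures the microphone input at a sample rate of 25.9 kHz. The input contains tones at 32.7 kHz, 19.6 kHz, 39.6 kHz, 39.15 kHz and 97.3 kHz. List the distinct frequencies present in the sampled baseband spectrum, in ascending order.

6.3 kHz, 6.8 kHz, 12.2 kHz, 12.65 kHz

fs/2 = 12.95 kHz.
32.7 kHz mod fs = 6.8 kHz.
6.8 kHz ≤ fs/2 = 12.95 kHz, appears at 6.8 kHz.
19.6 kHz > fs/2 = 12.95 kHz, folds to fs − 19.6 kHz = 6.3 kHz.
39.6 kHz mod fs = 13.7 kHz.
13.7 kHz > fs/2 = 12.95 kHz, folds to fs − 13.7 kHz = 12.2 kHz.
39.15 kHz mod fs = 13.25 kHz.
13.25 kHz > fs/2 = 12.95 kHz, folds to fs − 13.25 kHz = 12.65 kHz.
97.3 kHz mod fs = 19.6 kHz.
19.6 kHz > fs/2 = 12.95 kHz, folds to fs − 19.6 kHz = 6.3 kHz.
Distinct values: {6.3 kHz, 6.8 kHz, 12.2 kHz, 12.65 kHz}.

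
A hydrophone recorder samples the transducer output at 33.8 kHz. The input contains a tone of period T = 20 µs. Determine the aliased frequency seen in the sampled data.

16.2 kHz

T = 20 µs → f = 1/T = 50 kHz.
50 kHz mod fs = 16.2 kHz.
16.2 kHz ≤ fs/2 = 16.9 kHz, appears at 16.2 kHz.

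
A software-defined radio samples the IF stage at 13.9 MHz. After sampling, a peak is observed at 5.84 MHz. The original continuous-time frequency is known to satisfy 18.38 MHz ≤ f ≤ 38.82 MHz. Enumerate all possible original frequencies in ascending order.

Frequencies that alias to 5.84 MHz are k·fs ± 5.84 MHz for integer k ≥ 0.
k=0: 5.84 MHz.
k=1: 8.06 MHz, 19.74 MHz.
k=2: 21.96 MHz, 33.64 MHz.
k=3: 35.86 MHz, 47.54 MHz.
k=4: 49.76 MHz, 61.44 MHz.
Within [18.38 MHz, 38.82 MHz]: 19.74 MHz, 21.96 MHz, 33.64 MHz, 35.86 MHz.

19.74 MHz, 21.96 MHz, 33.64 MHz, 35.86 MHz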